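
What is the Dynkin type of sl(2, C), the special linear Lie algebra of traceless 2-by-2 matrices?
This is sl(2), which has dimension 2^2 - 1 = 3 and rank 2 - 1 = 1 (a Cartan subalgebra is the diagonal traceless matrices). In the classification of classical Lie algebras, the special linear algebra sl(n+1) has type A_n; here n = 1, so the Dynkin diagram is a chain of 1 nodes with single edges (A_1). Hence the type is A_1.

A_1 (sl(2))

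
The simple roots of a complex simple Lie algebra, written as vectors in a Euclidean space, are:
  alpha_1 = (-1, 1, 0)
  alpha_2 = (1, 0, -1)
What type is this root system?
Compute the Cartan integers a_ij = 2(alpha_i, alpha_j)/(alpha_j, alpha_j); the resulting 2x2 Cartan matrix is
[[2, -1], [-1, 2]].
All simple roots have the same length, so the diagram is simply laced. The associated Dynkin diagram is a chain of 2 nodes with single edges (A_2), so the type is A_2 (the algebra sl(3)).

A2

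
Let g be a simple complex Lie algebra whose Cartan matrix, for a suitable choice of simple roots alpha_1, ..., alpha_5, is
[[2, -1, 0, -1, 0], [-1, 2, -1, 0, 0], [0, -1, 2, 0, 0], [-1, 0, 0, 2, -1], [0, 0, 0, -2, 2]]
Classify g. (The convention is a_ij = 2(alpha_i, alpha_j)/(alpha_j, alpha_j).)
C5

The matrix has rank 5 with 2's on the diagonal. Reading the off-diagonal entries as Dynkin edges (a single edge where a_ij = a_ji = -1; a double or triple edge where a_ij * a_ji = 2 or 3), the diagram is a chain of 5 nodes with a double edge at one end; the terminal node there is the unique long simple root (C_5). One simple-root ordering that puts it in standard form is (alpha_3, alpha_2, alpha_1, alpha_4, alpha_5). So the algebra is type C_5, i.e. sp(10).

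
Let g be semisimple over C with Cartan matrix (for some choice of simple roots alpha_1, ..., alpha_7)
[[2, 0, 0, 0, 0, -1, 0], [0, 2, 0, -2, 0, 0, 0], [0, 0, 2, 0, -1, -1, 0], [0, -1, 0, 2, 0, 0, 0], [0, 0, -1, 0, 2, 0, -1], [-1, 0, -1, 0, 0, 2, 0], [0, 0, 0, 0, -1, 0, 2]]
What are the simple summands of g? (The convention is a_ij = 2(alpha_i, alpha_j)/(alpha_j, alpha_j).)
The diagram associated to this matrix has two connected components: the simple roots {alpha_1, alpha_3, alpha_5, alpha_6, alpha_7} form a chain of 5 nodes with single edges (A_5), and {alpha_2, alpha_4} form a chain of 2 nodes with a double edge at one end; the terminal node there is the unique short simple root (B_2). A semisimple Lie algebra decomposes uniquely as the direct sum of simple ideals, one per connected component of its Dynkin diagram, so g ≅ A_5 ⊕ B_2 (dimension 35 + 10 = 45).

type A_5 ⊕ type B_2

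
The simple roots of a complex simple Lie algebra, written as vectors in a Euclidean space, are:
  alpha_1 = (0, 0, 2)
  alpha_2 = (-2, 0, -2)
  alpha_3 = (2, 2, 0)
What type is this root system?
Compute the Cartan integers a_ij = 2(alpha_i, alpha_j)/(alpha_j, alpha_j); the resulting 3x3 Cartan matrix is
[[2, -1, 0], [-2, 2, -1], [0, -1, 2]].
The roots have two lengths (squared-length ratio 2:1); the short ones are alpha_{1}. The associated Dynkin diagram is a chain of 3 nodes with a double edge at one end; the terminal node there is the unique short simple root (B_3), so the type is B_3 (the algebra so(7)).

B_3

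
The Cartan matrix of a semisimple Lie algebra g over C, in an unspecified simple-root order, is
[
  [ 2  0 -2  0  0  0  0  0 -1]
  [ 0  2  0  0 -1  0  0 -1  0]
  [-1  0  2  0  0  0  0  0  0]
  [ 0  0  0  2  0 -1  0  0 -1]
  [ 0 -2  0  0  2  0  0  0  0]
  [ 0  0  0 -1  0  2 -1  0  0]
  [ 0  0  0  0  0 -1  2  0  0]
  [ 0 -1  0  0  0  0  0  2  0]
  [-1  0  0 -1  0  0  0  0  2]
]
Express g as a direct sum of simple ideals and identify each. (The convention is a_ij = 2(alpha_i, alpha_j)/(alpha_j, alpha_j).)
The diagram associated to this matrix has two connected components: the simple roots {alpha_1, alpha_3, alpha_4, alpha_6, alpha_7, alpha_9} form a chain of 6 nodes with a double edge at one end; the terminal node there is the unique short simple root (B_6), and {alpha_2, alpha_5, alpha_8} form a chain of 3 nodes with a double edge at one end; the terminal node there is the unique long simple root (C_3). A semisimple Lie algebra decomposes uniquely as the direct sum of simple ideals, one per connected component of its Dynkin diagram, so g ≅ B_6 ⊕ C_3 (dimension 78 + 21 = 99).

B6 + C3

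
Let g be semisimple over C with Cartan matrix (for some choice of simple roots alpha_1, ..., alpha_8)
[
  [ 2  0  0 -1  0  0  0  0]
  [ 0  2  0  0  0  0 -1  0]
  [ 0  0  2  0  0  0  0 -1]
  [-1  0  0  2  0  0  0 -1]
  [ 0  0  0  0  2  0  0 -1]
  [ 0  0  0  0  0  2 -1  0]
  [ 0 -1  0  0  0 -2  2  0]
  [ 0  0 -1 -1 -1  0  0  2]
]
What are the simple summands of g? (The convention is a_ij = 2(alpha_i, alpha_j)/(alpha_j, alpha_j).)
B_3 ⊕ D_5

The diagram associated to this matrix has two connected components: the simple roots {alpha_2, alpha_6, alpha_7} form a chain of 3 nodes with a double edge at one end; the terminal node there is the unique short simple root (B_3), and {alpha_1, alpha_3, alpha_4, alpha_5, alpha_8} form a chain of 3 nodes with a fork of two nodes at one end (D_5). A semisimple Lie algebra decomposes uniquely as the direct sum of simple ideals, one per connected component of its Dynkin diagram, so g ≅ B_3 ⊕ D_5 (dimension 21 + 45 = 66).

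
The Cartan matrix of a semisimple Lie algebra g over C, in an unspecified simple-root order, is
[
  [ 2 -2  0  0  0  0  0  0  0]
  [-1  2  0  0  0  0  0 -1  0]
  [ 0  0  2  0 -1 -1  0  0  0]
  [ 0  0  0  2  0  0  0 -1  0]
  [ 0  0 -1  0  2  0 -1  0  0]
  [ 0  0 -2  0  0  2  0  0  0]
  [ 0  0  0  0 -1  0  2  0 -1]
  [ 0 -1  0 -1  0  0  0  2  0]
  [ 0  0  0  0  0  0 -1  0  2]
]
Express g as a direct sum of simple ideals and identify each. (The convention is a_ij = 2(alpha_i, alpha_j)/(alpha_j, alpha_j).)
The diagram associated to this matrix has two connected components: the simple roots {alpha_1, alpha_2, alpha_4, alpha_8} form a chain of 4 nodes with a double edge at one end; the terminal node there is the unique long simple root (C_4), and {alpha_3, alpha_5, alpha_6, alpha_7, alpha_9} form a chain of 5 nodes with a double edge at one end; the terminal node there is the unique long simple root (C_5). A semisimple Lie algebra decomposes uniquely as the direct sum of simple ideals, one per connected component of its Dynkin diagram, so g ≅ C_4 ⊕ C_5 (dimension 36 + 55 = 91).

C_4 (sp(8)) + C_5 (sp(10))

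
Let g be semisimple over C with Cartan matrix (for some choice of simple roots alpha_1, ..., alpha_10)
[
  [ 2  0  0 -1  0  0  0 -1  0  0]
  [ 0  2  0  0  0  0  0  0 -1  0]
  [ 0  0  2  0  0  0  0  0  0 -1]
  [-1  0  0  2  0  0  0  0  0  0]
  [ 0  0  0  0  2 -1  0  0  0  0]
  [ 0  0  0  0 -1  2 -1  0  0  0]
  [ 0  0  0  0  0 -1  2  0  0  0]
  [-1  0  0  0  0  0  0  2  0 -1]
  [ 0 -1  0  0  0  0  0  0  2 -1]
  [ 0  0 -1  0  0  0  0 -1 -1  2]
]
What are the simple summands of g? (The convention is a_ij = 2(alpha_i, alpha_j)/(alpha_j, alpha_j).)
The diagram associated to this matrix has two connected components: the simple roots {alpha_5, alpha_6, alpha_7} form a chain of 3 nodes with single edges (A_3), and {alpha_1, alpha_2, alpha_3, alpha_4, alpha_8, alpha_9, alpha_10} form a chain of 6 nodes with one extra node attached to the third node from one end (E_7). A semisimple Lie algebra decomposes uniquely as the direct sum of simple ideals, one per connected component of its Dynkin diagram, so g ≅ A_3 ⊕ E_7 (dimension 15 + 133 = 148).

A3 ⊕ E7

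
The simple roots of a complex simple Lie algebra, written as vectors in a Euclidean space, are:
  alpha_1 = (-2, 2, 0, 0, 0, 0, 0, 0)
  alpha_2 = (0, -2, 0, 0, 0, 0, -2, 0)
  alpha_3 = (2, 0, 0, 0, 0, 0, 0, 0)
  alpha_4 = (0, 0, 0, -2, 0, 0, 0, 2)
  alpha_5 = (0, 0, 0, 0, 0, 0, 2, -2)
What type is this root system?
Compute the Cartan integers a_ij = 2(alpha_i, alpha_j)/(alpha_j, alpha_j); the resulting 5x5 Cartan matrix is
[[2, -1, -2, 0, 0], [-1, 2, 0, 0, -1], [-1, 0, 2, 0, 0], [0, 0, 0, 2, -1], [0, -1, 0, -1, 2]].
The roots have two lengths (squared-length ratio 2:1); the short ones are alpha_{3}. The associated Dynkin diagram is a chain of 5 nodes with a double edge at one end; the terminal node there is the unique short simple root (B_5), so the type is B_5 (the algebra so(11)).

B_5 (so(11))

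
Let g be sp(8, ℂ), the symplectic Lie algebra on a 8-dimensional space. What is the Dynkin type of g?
C_4 (sp(8))

This is sp(8), which has dimension 8(8+1)/2 = 36 and rank 8/2 = 4. In the classification of classical Lie algebras, the symplectic algebra sp(2n) has type C_n; here n = 4, so the Dynkin diagram is a chain of 4 nodes with a double edge at one end; the terminal node there is the unique long simple root (C_4). Hence the type is C_4.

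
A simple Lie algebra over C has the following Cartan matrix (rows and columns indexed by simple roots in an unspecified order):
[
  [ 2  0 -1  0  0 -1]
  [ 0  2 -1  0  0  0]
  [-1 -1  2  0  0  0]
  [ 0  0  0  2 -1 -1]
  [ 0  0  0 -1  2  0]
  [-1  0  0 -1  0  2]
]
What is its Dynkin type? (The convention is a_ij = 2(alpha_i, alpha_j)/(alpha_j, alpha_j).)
A6

The matrix has rank 6 with 2's on the diagonal. Reading the off-diagonal entries as Dynkin edges (a single edge where a_ij = a_ji = -1; a double or triple edge where a_ij * a_ji = 2 or 3), the diagram is a chain of 6 nodes with single edges (A_6). One simple-root ordering that puts it in standard form is (alpha_5, alpha_4, alpha_6, alpha_1, alpha_3, alpha_2). So the algebra is type A_6, i.e. sl(7).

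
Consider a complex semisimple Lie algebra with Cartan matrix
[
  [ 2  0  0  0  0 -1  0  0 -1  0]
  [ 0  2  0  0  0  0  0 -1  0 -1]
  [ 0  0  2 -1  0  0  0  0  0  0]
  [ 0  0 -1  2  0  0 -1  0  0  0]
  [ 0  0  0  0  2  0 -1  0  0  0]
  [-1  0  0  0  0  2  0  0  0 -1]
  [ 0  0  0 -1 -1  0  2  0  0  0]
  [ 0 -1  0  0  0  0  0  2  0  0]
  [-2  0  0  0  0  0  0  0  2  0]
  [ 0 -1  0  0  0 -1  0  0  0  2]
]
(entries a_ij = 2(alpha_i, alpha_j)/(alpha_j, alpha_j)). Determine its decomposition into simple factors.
A_4 (sl(5)) + C_6 (sp(12))

The diagram associated to this matrix has two connected components: the simple roots {alpha_3, alpha_4, alpha_5, alpha_7} form a chain of 4 nodes with single edges (A_4), and {alpha_1, alpha_2, alpha_6, alpha_8, alpha_9, alpha_10} form a chain of 6 nodes with a double edge at one end; the terminal node there is the unique long simple root (C_6). A semisimple Lie algebra decomposes uniquely as the direct sum of simple ideals, one per connected component of its Dynkin diagram, so g ≅ A_4 ⊕ C_6 (dimension 24 + 78 = 102).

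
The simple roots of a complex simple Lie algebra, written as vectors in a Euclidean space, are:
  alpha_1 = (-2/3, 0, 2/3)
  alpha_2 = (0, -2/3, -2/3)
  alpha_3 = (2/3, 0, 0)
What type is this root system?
type B_3

Compute the Cartan integers a_ij = 2(alpha_i, alpha_j)/(alpha_j, alpha_j); the resulting 3x3 Cartan matrix is
[[2, -1, -2], [-1, 2, 0], [-1, 0, 2]].
The roots have two lengths (squared-length ratio 2:1); the short ones are alpha_{3}. The associated Dynkin diagram is a chain of 3 nodes with a double edge at one end; the terminal node there is the unique short simple root (B_3), so the type is B_3 (the algebra so(7)).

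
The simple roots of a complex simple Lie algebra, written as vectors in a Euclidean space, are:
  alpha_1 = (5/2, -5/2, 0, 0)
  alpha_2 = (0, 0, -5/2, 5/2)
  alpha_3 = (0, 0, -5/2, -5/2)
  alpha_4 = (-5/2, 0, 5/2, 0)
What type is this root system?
Compute the Cartan integers a_ij = 2(alpha_i, alpha_j)/(alpha_j, alpha_j); the resulting 4x4 Cartan matrix is
[[2, 0, 0, -1], [0, 2, 0, -1], [0, 0, 2, -1], [-1, -1, -1, 2]].
All simple roots have the same length, so the diagram is simply laced. The associated Dynkin diagram is a chain of 2 nodes with a fork of two nodes at one end (D_4), so the type is D_4 (the algebra so(8)).

D_4 (so(8))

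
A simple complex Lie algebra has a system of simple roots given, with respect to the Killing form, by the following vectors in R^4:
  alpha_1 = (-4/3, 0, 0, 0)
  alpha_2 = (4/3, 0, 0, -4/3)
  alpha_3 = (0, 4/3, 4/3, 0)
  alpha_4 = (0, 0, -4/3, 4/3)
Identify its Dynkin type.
Compute the Cartan integers a_ij = 2(alpha_i, alpha_j)/(alpha_j, alpha_j); the resulting 4x4 Cartan matrix is
[[2, -1, 0, 0], [-2, 2, 0, -1], [0, 0, 2, -1], [0, -1, -1, 2]].
The roots have two lengths (squared-length ratio 2:1); the short ones are alpha_{1}. The associated Dynkin diagram is a chain of 4 nodes with a double edge at one end; the terminal node there is the unique short simple root (B_4), so the type is B_4 (the algebra so(9)).

B4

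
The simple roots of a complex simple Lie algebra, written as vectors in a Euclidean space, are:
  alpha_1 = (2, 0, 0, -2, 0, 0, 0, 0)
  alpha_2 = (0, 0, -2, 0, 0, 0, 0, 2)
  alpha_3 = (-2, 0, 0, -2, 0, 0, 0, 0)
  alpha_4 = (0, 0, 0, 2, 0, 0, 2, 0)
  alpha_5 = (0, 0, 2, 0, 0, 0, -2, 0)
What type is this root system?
Compute the Cartan integers a_ij = 2(alpha_i, alpha_j)/(alpha_j, alpha_j); the resulting 5x5 Cartan matrix is
[[2, 0, 0, -1, 0], [0, 2, 0, 0, -1], [0, 0, 2, -1, 0], [-1, 0, -1, 2, -1], [0, -1, 0, -1, 2]].
All simple roots have the same length, so the diagram is simply laced. The associated Dynkin diagram is a chain of 3 nodes with a fork of two nodes at one end (D_5), so the type is D_5 (the algebra so(10)).

D_5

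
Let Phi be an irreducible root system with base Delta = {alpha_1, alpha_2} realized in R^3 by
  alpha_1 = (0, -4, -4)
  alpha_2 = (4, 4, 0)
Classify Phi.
type A_2

Compute the Cartan integers a_ij = 2(alpha_i, alpha_j)/(alpha_j, alpha_j); the resulting 2x2 Cartan matrix is
[[2, -1], [-1, 2]].
All simple roots have the same length, so the diagram is simply laced. The associated Dynkin diagram is a chain of 2 nodes with single edges (A_2), so the type is A_2 (the algebra sl(3)).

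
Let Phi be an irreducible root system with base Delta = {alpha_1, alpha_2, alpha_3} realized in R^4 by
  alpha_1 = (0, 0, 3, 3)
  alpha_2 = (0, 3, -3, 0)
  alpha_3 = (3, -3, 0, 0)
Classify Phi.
Compute the Cartan integers a_ij = 2(alpha_i, alpha_j)/(alpha_j, alpha_j); the resulting 3x3 Cartan matrix is
[[2, -1, 0], [-1, 2, -1], [0, -1, 2]].
All simple roots have the same length, so the diagram is simply laced. The associated Dynkin diagram is a chain of 3 nodes with single edges (A_3), so the type is A_3 (the algebra sl(4)).

A_3 (sl(4))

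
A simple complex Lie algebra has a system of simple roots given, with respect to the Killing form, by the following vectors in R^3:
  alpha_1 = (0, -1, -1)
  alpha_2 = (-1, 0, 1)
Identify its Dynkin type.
type A_2

Compute the Cartan integers a_ij = 2(alpha_i, alpha_j)/(alpha_j, alpha_j); the resulting 2x2 Cartan matrix is
[[2, -1], [-1, 2]].
All simple roots have the same length, so the diagram is simply laced. The associated Dynkin diagram is a chain of 2 nodes with single edges (A_2), so the type is A_2 (the algebra sl(3)).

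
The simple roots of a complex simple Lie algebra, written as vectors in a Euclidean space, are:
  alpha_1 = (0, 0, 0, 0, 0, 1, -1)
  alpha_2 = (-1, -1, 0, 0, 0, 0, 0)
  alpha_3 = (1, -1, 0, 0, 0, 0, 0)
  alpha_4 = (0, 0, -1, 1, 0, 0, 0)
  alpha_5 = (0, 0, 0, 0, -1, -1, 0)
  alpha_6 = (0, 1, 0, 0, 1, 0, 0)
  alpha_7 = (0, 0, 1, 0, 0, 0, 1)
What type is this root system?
type D_7

Compute the Cartan integers a_ij = 2(alpha_i, alpha_j)/(alpha_j, alpha_j); the resulting 7x7 Cartan matrix is
[[2, 0, 0, 0, -1, 0, -1], [0, 2, 0, 0, 0, -1, 0], [0, 0, 2, 0, 0, -1, 0], [0, 0, 0, 2, 0, 0, -1], [-1, 0, 0, 0, 2, -1, 0], [0, -1, -1, 0, -1, 2, 0], [-1, 0, 0, -1, 0, 0, 2]].
All simple roots have the same length, so the diagram is simply laced. The associated Dynkin diagram is a chain of 5 nodes with a fork of two nodes at one end (D_7), so the type is D_7 (the algebra so(14)).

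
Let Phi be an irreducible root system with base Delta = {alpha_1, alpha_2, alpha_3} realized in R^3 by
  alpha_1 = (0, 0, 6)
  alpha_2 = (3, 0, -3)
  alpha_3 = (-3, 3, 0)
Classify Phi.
Compute the Cartan integers a_ij = 2(alpha_i, alpha_j)/(alpha_j, alpha_j); the resulting 3x3 Cartan matrix is
[[2, -2, 0], [-1, 2, -1], [0, -1, 2]].
The roots have two lengths (squared-length ratio 2:1); the short ones are alpha_{2,3}. The associated Dynkin diagram is a chain of 3 nodes with a double edge at one end; the terminal node there is the unique long simple root (C_3), so the type is C_3 (the algebra sp(6)).

C_3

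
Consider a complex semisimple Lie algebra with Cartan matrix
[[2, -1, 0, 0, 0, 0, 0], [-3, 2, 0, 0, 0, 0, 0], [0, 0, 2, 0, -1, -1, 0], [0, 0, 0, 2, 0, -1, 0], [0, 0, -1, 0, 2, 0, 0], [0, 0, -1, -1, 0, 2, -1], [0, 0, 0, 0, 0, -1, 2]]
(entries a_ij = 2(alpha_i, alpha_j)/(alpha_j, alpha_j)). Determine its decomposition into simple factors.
D5 ⊕ G2

The diagram associated to this matrix has two connected components: the simple roots {alpha_3, alpha_4, alpha_5, alpha_6, alpha_7} form a chain of 3 nodes with a fork of two nodes at one end (D_5), and {alpha_1, alpha_2} form two nodes joined by a triple edge (G_2). A semisimple Lie algebra decomposes uniquely as the direct sum of simple ideals, one per connected component of its Dynkin diagram, so g ≅ D_5 ⊕ G_2 (dimension 45 + 14 = 59).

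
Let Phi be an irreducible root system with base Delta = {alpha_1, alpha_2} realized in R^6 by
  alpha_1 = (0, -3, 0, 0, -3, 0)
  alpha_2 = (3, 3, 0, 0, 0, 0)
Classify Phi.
Compute the Cartan integers a_ij = 2(alpha_i, alpha_j)/(alpha_j, alpha_j); the resulting 2x2 Cartan matrix is
[[2, -1], [-1, 2]].
All simple roots have the same length, so the diagram is simply laced. The associated Dynkin diagram is a chain of 2 nodes with single edges (A_2), so the type is A_2 (the algebra sl(3)).

A_2 (sl(3))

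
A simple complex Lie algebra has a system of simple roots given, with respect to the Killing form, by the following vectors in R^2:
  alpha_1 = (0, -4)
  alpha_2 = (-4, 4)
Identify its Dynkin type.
B_2 (so(5))

Compute the Cartan integers a_ij = 2(alpha_i, alpha_j)/(alpha_j, alpha_j); the resulting 2x2 Cartan matrix is
[[2, -1], [-2, 2]].
The roots have two lengths (squared-length ratio 2:1); the short ones are alpha_{1}. The associated Dynkin diagram is a chain of 2 nodes with a double edge at one end; the terminal node there is the unique short simple root (B_2), so the type is B_2 (the algebra so(5)).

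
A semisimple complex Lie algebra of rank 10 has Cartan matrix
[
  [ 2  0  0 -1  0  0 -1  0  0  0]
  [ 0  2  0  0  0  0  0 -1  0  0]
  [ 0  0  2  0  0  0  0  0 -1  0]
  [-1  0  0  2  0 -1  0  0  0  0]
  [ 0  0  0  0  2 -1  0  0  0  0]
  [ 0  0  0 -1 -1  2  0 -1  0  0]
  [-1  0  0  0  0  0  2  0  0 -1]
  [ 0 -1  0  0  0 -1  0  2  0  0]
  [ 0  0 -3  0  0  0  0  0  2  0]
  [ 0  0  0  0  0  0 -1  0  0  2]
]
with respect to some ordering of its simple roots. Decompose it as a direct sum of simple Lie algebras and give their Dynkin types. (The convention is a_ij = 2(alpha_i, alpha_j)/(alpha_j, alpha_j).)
E8 ⊕ G2

The diagram associated to this matrix has two connected components: the simple roots {alpha_1, alpha_2, alpha_4, alpha_5, alpha_6, alpha_7, alpha_8, alpha_10} form a chain of 7 nodes with one extra node attached to the third node from one end (E_8), and {alpha_3, alpha_9} form two nodes joined by a triple edge (G_2). A semisimple Lie algebra decomposes uniquely as the direct sum of simple ideals, one per connected component of its Dynkin diagram, so g ≅ E_8 ⊕ G_2 (dimension 248 + 14 = 262).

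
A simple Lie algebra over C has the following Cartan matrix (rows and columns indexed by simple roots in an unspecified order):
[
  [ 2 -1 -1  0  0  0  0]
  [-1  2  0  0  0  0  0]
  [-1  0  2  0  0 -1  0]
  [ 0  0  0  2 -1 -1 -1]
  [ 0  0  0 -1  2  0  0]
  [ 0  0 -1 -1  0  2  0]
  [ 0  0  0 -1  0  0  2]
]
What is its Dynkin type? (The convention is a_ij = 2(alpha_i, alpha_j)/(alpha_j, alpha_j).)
The matrix has rank 7 with 2's on the diagonal. Reading the off-diagonal entries as Dynkin edges (a single edge where a_ij = a_ji = -1; a double or triple edge where a_ij * a_ji = 2 or 3), the diagram is a chain of 5 nodes with a fork of two nodes at one end (D_7). One simple-root ordering that puts it in standard form is (alpha_2, alpha_1, alpha_3, alpha_6, alpha_4, alpha_5, alpha_7). So the algebra is type D_7, i.e. so(14).

D_7 (so(14))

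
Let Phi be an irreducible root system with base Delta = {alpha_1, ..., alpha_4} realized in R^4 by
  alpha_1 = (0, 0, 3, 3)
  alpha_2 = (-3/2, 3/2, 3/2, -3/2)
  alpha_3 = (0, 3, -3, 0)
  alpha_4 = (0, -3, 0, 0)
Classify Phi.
Compute the Cartan integers a_ij = 2(alpha_i, alpha_j)/(alpha_j, alpha_j); the resulting 4x4 Cartan matrix is
[[2, 0, -1, 0], [0, 2, 0, -1], [-1, 0, 2, -2], [0, -1, -1, 2]].
The roots have two lengths (squared-length ratio 2:1); the short ones are alpha_{2,4}. The associated Dynkin diagram is a chain of 4 nodes with a double edge between the middle two (F_4), so the type is F_4.

F_4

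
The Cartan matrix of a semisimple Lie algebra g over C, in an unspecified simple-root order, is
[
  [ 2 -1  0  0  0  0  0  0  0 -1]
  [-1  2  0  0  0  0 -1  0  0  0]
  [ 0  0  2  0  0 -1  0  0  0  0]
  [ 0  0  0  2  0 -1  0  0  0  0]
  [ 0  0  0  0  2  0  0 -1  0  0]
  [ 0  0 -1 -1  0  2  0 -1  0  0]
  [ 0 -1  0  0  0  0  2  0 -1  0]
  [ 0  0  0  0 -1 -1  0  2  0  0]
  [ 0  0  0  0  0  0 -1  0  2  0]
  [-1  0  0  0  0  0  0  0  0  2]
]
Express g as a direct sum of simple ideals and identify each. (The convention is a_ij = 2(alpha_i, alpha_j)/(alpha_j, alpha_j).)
The diagram associated to this matrix has two connected components: the simple roots {alpha_1, alpha_2, alpha_7, alpha_9, alpha_10} form a chain of 5 nodes with single edges (A_5), and {alpha_3, alpha_4, alpha_5, alpha_6, alpha_8} form a chain of 3 nodes with a fork of two nodes at one end (D_5). A semisimple Lie algebra decomposes uniquely as the direct sum of simple ideals, one per connected component of its Dynkin diagram, so g ≅ A_5 ⊕ D_5 (dimension 35 + 45 = 80).

A_5 (sl(6)) + D_5 (so(10))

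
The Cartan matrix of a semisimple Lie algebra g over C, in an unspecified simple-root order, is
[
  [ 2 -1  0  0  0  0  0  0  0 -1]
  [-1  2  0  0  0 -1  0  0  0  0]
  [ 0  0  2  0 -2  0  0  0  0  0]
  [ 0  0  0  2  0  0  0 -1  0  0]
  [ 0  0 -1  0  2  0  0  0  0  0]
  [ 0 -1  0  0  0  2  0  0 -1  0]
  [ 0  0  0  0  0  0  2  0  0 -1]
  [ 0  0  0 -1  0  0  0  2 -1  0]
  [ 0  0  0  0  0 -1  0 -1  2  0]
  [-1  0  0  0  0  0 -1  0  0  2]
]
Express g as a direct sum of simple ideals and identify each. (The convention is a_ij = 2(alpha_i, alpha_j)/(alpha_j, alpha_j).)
The diagram associated to this matrix has two connected components: the simple roots {alpha_1, alpha_2, alpha_4, alpha_6, alpha_7, alpha_8, alpha_9, alpha_10} form a chain of 8 nodes with single edges (A_8), and {alpha_3, alpha_5} form a chain of 2 nodes with a double edge at one end; the terminal node there is the unique short simple root (B_2). A semisimple Lie algebra decomposes uniquely as the direct sum of simple ideals, one per connected component of its Dynkin diagram, so g ≅ A_8 ⊕ B_2 (dimension 80 + 10 = 90).

A_8 ⊕ B_2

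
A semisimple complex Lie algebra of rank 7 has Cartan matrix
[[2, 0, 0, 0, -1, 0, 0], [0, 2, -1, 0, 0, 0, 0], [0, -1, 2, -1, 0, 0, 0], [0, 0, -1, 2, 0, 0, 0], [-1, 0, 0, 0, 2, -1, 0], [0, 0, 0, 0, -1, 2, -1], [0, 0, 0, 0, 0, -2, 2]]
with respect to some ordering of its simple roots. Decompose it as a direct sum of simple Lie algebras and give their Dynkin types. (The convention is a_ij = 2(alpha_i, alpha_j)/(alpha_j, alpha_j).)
A3 ⊕ C4

The diagram associated to this matrix has two connected components: the simple roots {alpha_2, alpha_3, alpha_4} form a chain of 3 nodes with single edges (A_3), and {alpha_1, alpha_5, alpha_6, alpha_7} form a chain of 4 nodes with a double edge at one end; the terminal node there is the unique long simple root (C_4). A semisimple Lie algebra decomposes uniquely as the direct sum of simple ideals, one per connected component of its Dynkin diagram, so g ≅ A_3 ⊕ C_4 (dimension 15 + 36 = 51).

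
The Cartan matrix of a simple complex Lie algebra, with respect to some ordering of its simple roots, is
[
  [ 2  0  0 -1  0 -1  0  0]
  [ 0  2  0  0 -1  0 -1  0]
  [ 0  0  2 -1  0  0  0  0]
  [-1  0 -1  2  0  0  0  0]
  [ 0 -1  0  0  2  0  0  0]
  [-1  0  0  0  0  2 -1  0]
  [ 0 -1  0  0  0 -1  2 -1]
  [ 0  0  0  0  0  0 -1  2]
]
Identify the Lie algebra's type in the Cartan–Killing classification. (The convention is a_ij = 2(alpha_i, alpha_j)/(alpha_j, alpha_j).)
E_8

The matrix has rank 8 with 2's on the diagonal. Reading the off-diagonal entries as Dynkin edges (a single edge where a_ij = a_ji = -1; a double or triple edge where a_ij * a_ji = 2 or 3), the diagram is a chain of 7 nodes with one extra node attached to the third node from one end (E_8). One simple-root ordering that puts it in standard form is (alpha_5, alpha_8, alpha_2, alpha_7, alpha_6, alpha_1, alpha_4, alpha_3). So the algebra is type E_8.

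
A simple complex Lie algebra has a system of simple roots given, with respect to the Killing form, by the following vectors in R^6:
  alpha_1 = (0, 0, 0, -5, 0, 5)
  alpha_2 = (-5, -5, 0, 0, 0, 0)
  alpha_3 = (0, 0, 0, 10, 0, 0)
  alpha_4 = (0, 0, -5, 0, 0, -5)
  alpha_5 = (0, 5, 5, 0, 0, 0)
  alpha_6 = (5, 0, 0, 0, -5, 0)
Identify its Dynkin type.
Compute the Cartan integers a_ij = 2(alpha_i, alpha_j)/(alpha_j, alpha_j); the resulting 6x6 Cartan matrix is
[[2, 0, -1, -1, 0, 0], [0, 2, 0, 0, -1, -1], [-2, 0, 2, 0, 0, 0], [-1, 0, 0, 2, -1, 0], [0, -1, 0, -1, 2, 0], [0, -1, 0, 0, 0, 2]].
The roots have two lengths (squared-length ratio 2:1); the short ones are alpha_{1,2,4,5,6}. The associated Dynkin diagram is a chain of 6 nodes with a double edge at one end; the terminal node there is the unique long simple root (C_6), so the type is C_6 (the algebra sp(12)).

C_6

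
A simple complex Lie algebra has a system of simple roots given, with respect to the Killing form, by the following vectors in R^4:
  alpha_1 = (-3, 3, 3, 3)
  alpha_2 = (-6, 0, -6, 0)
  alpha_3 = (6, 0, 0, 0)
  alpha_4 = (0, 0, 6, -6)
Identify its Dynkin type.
Compute the Cartan integers a_ij = 2(alpha_i, alpha_j)/(alpha_j, alpha_j); the resulting 4x4 Cartan matrix is
[[2, 0, -1, 0], [0, 2, -2, -1], [-1, -1, 2, 0], [0, -1, 0, 2]].
The roots have two lengths (squared-length ratio 2:1); the short ones are alpha_{1,3}. The associated Dynkin diagram is a chain of 4 nodes with a double edge between the middle two (F_4), so the type is F_4.

F4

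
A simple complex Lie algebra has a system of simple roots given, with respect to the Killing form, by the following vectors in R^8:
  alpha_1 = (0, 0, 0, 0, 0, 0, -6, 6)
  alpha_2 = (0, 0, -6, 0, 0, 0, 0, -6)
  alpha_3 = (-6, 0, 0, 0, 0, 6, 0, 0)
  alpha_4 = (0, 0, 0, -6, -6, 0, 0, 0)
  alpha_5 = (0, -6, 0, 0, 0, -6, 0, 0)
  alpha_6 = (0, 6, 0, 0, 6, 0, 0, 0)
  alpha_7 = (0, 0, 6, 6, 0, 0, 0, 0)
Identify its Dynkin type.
Compute the Cartan integers a_ij = 2(alpha_i, alpha_j)/(alpha_j, alpha_j); the resulting 7x7 Cartan matrix is
[[2, -1, 0, 0, 0, 0, 0], [-1, 2, 0, 0, 0, 0, -1], [0, 0, 2, 0, -1, 0, 0], [0, 0, 0, 2, 0, -1, -1], [0, 0, -1, 0, 2, -1, 0], [0, 0, 0, -1, -1, 2, 0], [0, -1, 0, -1, 0, 0, 2]].
All simple roots have the same length, so the diagram is simply laced. The associated Dynkin diagram is a chain of 7 nodes with single edges (A_7), so the type is A_7 (the algebra sl(8)).

type A_7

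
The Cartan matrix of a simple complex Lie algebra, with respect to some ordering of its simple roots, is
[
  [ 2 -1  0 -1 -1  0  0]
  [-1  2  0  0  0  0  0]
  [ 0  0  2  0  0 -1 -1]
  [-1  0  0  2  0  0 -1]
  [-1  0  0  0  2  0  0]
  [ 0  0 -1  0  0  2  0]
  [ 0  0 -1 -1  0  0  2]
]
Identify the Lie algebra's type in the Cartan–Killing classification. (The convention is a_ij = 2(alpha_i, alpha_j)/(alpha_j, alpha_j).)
D7

The matrix has rank 7 with 2's on the diagonal. Reading the off-diagonal entries as Dynkin edges (a single edge where a_ij = a_ji = -1; a double or triple edge where a_ij * a_ji = 2 or 3), the diagram is a chain of 5 nodes with a fork of two nodes at one end (D_7). One simple-root ordering that puts it in standard form is (alpha_6, alpha_3, alpha_7, alpha_4, alpha_1, alpha_2, alpha_5). So the algebra is type D_7, i.e. so(14).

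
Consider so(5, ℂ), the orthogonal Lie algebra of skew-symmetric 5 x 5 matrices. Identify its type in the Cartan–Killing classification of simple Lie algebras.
B_2

This is so(5) with 5 odd, which has dimension 5(5-1)/2 = 10 and rank (5-1)/2 = 2. In the classification of classical Lie algebras, the orthogonal algebra so(2n+1) in an odd number of variables has type B_n; here n = 2, so the Dynkin diagram is a chain of 2 nodes with a double edge at one end; the terminal node there is the unique short simple root (B_2). Hence the type is B_2.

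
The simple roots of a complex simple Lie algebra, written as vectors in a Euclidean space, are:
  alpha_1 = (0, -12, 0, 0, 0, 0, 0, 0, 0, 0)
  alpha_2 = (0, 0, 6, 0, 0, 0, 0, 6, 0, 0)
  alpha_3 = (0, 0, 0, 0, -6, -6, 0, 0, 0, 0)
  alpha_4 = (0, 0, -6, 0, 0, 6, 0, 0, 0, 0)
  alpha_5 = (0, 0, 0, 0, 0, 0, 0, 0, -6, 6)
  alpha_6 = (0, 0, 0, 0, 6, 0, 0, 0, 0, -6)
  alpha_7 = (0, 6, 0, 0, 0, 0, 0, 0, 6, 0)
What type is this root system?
Compute the Cartan integers a_ij = 2(alpha_i, alpha_j)/(alpha_j, alpha_j); the resulting 7x7 Cartan matrix is
[[2, 0, 0, 0, 0, 0, -2], [0, 2, 0, -1, 0, 0, 0], [0, 0, 2, -1, 0, -1, 0], [0, -1, -1, 2, 0, 0, 0], [0, 0, 0, 0, 2, -1, -1], [0, 0, -1, 0, -1, 2, 0], [-1, 0, 0, 0, -1, 0, 2]].
The roots have two lengths (squared-length ratio 2:1); the short ones are alpha_{2,3,4,5,6,7}. The associated Dynkin diagram is a chain of 7 nodes with a double edge at one end; the terminal node there is the unique long simple root (C_7), so the type is C_7 (the algebra sp(14)).

C7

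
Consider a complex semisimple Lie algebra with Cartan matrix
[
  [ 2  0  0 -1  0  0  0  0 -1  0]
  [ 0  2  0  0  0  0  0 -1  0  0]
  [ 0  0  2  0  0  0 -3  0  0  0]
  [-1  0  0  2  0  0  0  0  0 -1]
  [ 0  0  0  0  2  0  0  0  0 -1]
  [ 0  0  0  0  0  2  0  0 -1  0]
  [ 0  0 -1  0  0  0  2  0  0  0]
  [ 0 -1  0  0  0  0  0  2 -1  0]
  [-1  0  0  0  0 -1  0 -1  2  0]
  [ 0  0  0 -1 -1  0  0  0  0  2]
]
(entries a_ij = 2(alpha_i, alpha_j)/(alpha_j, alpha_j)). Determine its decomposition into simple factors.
E_8 ⊕ G_2

The diagram associated to this matrix has two connected components: the simple roots {alpha_1, alpha_2, alpha_4, alpha_5, alpha_6, alpha_8, alpha_9, alpha_10} form a chain of 7 nodes with one extra node attached to the third node from one end (E_8), and {alpha_3, alpha_7} form two nodes joined by a triple edge (G_2). A semisimple Lie algebra decomposes uniquely as the direct sum of simple ideals, one per connected component of its Dynkin diagram, so g ≅ E_8 ⊕ G_2 (dimension 248 + 14 = 262).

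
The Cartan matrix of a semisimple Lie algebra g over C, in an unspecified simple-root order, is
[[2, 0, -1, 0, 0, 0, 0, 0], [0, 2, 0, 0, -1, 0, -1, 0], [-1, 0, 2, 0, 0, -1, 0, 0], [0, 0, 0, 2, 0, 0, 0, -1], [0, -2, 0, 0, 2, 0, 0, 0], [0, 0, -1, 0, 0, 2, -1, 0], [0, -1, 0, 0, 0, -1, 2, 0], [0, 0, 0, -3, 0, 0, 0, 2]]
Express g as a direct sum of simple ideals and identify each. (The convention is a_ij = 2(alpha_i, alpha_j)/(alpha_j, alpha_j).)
The diagram associated to this matrix has two connected components: the simple roots {alpha_1, alpha_2, alpha_3, alpha_5, alpha_6, alpha_7} form a chain of 6 nodes with a double edge at one end; the terminal node there is the unique long simple root (C_6), and {alpha_4, alpha_8} form two nodes joined by a triple edge (G_2). A semisimple Lie algebra decomposes uniquely as the direct sum of simple ideals, one per connected component of its Dynkin diagram, so g ≅ C_6 ⊕ G_2 (dimension 78 + 14 = 92).

C_6 (sp(12)) + G_2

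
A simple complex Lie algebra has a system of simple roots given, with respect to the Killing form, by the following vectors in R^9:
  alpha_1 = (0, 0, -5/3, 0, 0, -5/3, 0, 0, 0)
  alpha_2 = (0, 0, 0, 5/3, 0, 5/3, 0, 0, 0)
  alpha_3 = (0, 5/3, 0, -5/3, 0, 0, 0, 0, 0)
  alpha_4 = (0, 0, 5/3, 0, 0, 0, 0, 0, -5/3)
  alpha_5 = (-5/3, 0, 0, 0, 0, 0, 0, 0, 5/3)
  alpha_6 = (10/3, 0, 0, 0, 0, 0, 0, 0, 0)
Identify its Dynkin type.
C6

Compute the Cartan integers a_ij = 2(alpha_i, alpha_j)/(alpha_j, alpha_j); the resulting 6x6 Cartan matrix is
[[2, -1, 0, -1, 0, 0], [-1, 2, -1, 0, 0, 0], [0, -1, 2, 0, 0, 0], [-1, 0, 0, 2, -1, 0], [0, 0, 0, -1, 2, -1], [0, 0, 0, 0, -2, 2]].
The roots have two lengths (squared-length ratio 2:1); the short ones are alpha_{1,2,3,4,5}. The associated Dynkin diagram is a chain of 6 nodes with a double edge at one end; the terminal node there is the unique long simple root (C_6), so the type is C_6 (the algebra sp(12)).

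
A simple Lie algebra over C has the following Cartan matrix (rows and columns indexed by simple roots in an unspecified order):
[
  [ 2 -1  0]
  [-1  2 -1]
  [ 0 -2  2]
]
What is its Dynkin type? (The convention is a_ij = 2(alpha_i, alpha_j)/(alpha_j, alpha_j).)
C3

The matrix has rank 3 with 2's on the diagonal. Reading the off-diagonal entries as Dynkin edges (a single edge where a_ij = a_ji = -1; a double or triple edge where a_ij * a_ji = 2 or 3), the diagram is a chain of 3 nodes with a double edge at one end; the terminal node there is the unique long simple root (C_3). One simple-root ordering that puts it in standard form is (alpha_1, alpha_2, alpha_3). So the algebra is type C_3, i.e. sp(6).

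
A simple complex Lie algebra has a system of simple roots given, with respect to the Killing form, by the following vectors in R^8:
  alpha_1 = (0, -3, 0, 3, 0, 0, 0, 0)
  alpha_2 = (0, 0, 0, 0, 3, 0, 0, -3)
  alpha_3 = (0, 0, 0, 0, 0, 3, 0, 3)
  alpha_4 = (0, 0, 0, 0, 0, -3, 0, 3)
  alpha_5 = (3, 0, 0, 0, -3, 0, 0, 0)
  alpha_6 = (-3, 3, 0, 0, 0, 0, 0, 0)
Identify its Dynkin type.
Compute the Cartan integers a_ij = 2(alpha_i, alpha_j)/(alpha_j, alpha_j); the resulting 6x6 Cartan matrix is
[[2, 0, 0, 0, 0, -1], [0, 2, -1, -1, -1, 0], [0, -1, 2, 0, 0, 0], [0, -1, 0, 2, 0, 0], [0, -1, 0, 0, 2, -1], [-1, 0, 0, 0, -1, 2]].
All simple roots have the same length, so the diagram is simply laced. The associated Dynkin diagram is a chain of 4 nodes with a fork of two nodes at one end (D_6), so the type is D_6 (the algebra so(12)).

D_6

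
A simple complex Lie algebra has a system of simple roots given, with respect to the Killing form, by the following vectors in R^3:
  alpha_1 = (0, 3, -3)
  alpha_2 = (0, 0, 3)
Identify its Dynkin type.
B_2 (so(5))

Compute the Cartan integers a_ij = 2(alpha_i, alpha_j)/(alpha_j, alpha_j); the resulting 2x2 Cartan matrix is
[[2, -2], [-1, 2]].
The roots have two lengths (squared-length ratio 2:1); the short ones are alpha_{2}. The associated Dynkin diagram is a chain of 2 nodes with a double edge at one end; the terminal node there is the unique short simple root (B_2), so the type is B_2 (the algebra so(5)).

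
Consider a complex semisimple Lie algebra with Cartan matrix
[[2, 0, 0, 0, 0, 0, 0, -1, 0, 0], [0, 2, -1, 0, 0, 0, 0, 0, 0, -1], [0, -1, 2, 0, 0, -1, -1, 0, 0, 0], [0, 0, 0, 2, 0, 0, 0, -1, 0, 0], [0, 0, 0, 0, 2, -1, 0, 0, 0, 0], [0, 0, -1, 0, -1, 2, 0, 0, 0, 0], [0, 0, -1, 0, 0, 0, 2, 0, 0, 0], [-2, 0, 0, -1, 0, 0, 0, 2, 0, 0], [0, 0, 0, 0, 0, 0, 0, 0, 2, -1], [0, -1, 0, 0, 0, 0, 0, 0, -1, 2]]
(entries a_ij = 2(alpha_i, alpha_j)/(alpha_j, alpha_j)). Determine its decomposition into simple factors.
type B_3 + type E_7

The diagram associated to this matrix has two connected components: the simple roots {alpha_1, alpha_4, alpha_8} form a chain of 3 nodes with a double edge at one end; the terminal node there is the unique short simple root (B_3), and {alpha_2, alpha_3, alpha_5, alpha_6, alpha_7, alpha_9, alpha_10} form a chain of 6 nodes with one extra node attached to the third node from one end (E_7). A semisimple Lie algebra decomposes uniquely as the direct sum of simple ideals, one per connected component of its Dynkin diagram, so g ≅ B_3 ⊕ E_7 (dimension 21 + 133 = 154).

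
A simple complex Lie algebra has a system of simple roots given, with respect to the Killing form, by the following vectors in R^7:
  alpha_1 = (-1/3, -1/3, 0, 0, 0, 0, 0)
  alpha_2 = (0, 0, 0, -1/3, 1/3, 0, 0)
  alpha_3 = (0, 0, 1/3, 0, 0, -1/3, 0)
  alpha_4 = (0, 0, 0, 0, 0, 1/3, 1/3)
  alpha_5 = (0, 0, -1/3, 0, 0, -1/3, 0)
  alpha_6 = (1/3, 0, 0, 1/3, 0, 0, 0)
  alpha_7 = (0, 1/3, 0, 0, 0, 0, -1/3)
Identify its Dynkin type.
Compute the Cartan integers a_ij = 2(alpha_i, alpha_j)/(alpha_j, alpha_j); the resulting 7x7 Cartan matrix is
[[2, 0, 0, 0, 0, -1, -1], [0, 2, 0, 0, 0, -1, 0], [0, 0, 2, -1, 0, 0, 0], [0, 0, -1, 2, -1, 0, -1], [0, 0, 0, -1, 2, 0, 0], [-1, -1, 0, 0, 0, 2, 0], [-1, 0, 0, -1, 0, 0, 2]].
All simple roots have the same length, so the diagram is simply laced. The associated Dynkin diagram is a chain of 5 nodes with a fork of two nodes at one end (D_7), so the type is D_7 (the algebra so(14)).

D_7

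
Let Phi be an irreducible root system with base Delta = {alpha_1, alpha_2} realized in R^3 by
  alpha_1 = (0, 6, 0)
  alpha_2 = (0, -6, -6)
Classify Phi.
Compute the Cartan integers a_ij = 2(alpha_i, alpha_j)/(alpha_j, alpha_j); the resulting 2x2 Cartan matrix is
[[2, -1], [-2, 2]].
The roots have two lengths (squared-length ratio 2:1); the short ones are alpha_{1}. The associated Dynkin diagram is a chain of 2 nodes with a double edge at one end; the terminal node there is the unique short simple root (B_2), so the type is B_2 (the algebra so(5)).

B2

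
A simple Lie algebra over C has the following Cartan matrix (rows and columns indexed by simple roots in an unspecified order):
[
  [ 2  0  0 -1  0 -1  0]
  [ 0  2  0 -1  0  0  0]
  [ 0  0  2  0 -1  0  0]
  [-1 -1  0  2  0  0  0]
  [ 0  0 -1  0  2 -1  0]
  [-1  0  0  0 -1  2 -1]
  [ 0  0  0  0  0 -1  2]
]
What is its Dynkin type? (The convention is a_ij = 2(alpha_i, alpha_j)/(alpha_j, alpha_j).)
The matrix has rank 7 with 2's on the diagonal. Reading the off-diagonal entries as Dynkin edges (a single edge where a_ij = a_ji = -1; a double or triple edge where a_ij * a_ji = 2 or 3), the diagram is a chain of 6 nodes with one extra node attached to the third node from one end (E_7). One simple-root ordering that puts it in standard form is (alpha_3, alpha_7, alpha_5, alpha_6, alpha_1, alpha_4, alpha_2). So the algebra is type E_7.

E_7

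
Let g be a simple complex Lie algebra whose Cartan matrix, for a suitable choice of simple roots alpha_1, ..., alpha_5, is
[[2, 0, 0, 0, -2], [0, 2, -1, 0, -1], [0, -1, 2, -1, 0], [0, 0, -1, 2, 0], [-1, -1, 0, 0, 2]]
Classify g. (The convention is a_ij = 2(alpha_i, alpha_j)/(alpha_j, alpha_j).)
C_5

The matrix has rank 5 with 2's on the diagonal. Reading the off-diagonal entries as Dynkin edges (a single edge where a_ij = a_ji = -1; a double or triple edge where a_ij * a_ji = 2 or 3), the diagram is a chain of 5 nodes with a double edge at one end; the terminal node there is the unique long simple root (C_5). One simple-root ordering that puts it in standard form is (alpha_4, alpha_3, alpha_2, alpha_5, alpha_1). So the algebra is type C_5, i.e. sp(10).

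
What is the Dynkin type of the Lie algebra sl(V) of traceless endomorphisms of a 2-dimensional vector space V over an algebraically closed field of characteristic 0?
A_1 (sl(2))

This is sl(2), which has dimension 2^2 - 1 = 3 and rank 2 - 1 = 1 (a Cartan subalgebra is the diagonal traceless matrices). In the classification of classical Lie algebras, the special linear algebra sl(n+1) has type A_n; here n = 1, so the Dynkin diagram is a chain of 1 nodes with single edges (A_1). Hence the type is A_1.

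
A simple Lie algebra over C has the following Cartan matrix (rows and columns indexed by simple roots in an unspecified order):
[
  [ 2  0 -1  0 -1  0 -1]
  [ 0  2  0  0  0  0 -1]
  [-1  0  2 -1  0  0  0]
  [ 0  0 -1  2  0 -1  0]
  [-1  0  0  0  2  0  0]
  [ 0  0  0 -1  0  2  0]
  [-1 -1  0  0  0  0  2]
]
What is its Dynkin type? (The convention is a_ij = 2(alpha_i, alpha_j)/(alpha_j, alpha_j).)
E_7

The matrix has rank 7 with 2's on the diagonal. Reading the off-diagonal entries as Dynkin edges (a single edge where a_ij = a_ji = -1; a double or triple edge where a_ij * a_ji = 2 or 3), the diagram is a chain of 6 nodes with one extra node attached to the third node from one end (E_7). One simple-root ordering that puts it in standard form is (alpha_2, alpha_5, alpha_7, alpha_1, alpha_3, alpha_4, alpha_6). So the algebra is type E_7.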